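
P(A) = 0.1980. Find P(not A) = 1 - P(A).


P(not A) = 1 - 0.1980 = 0.8020

P(not A) = 0.8020


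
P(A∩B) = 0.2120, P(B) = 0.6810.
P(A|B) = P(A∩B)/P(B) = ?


P(A|B) = 0.2120/0.6810 = 0.3113

P(A|B) = 0.3113


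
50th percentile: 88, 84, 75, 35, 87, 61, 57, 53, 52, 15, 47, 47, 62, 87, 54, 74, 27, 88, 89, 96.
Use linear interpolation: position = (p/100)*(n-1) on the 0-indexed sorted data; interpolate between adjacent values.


Sorted: 15, 27, 35, 47, 47, 52, 53, 54, 57, 61, 62, 74, 75, 84, 87, 87, 88, 88, 89, 96
n = 20
Index = 50/100 * 19 = 9.5000
Lower = data[9] = 61, Upper = data[10] = 62
P50 = 61 + 0.5000*(1) = 61.5000

P50 = 61.5000


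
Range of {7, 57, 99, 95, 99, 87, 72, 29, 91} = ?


Max = 99, Min = 7
Range = 99 - 7 = 92

Range = 92


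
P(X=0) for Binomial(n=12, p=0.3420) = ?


C(12,0) = 1
p^0 = 1.000000
(1-p)^12 = 0.006587
P = 1 * 1.000000 * 0.006587 = 0.0066

P(X=0) = 0.0066


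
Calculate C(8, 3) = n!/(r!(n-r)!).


C(8,3) = 8!/(3! × 5!)
= 40320/(6 × 120)
= 56

C(8,3) = 56


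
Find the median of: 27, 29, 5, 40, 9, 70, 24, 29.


Sorted: 5, 9, 24, 27, 29, 29, 40, 70
n = 8 (even)
Middle values: 27 and 29
Median = (27+29)/2 = 28.0000

Median = 28.0000


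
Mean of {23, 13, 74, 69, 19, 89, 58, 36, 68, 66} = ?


Sum = 23 + 13 + 74 + 69 + 19 + 89 + 58 + 36 + 68 + 66 = 515
n = 10
Mean = 515/10 = 51.5000

Mean = 51.5000


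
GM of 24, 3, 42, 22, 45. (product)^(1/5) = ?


Product = 24 × 3 × 42 × 22 × 45 = 2993760
GM = 2993760^(1/5) = 19.7353

GM = 19.7353


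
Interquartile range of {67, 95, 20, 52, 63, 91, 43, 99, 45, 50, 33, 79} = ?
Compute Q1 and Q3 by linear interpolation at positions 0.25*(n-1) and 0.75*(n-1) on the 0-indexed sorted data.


Sorted: 20, 33, 43, 45, 50, 52, 63, 67, 79, 91, 95, 99
Q1 (25th %ile) = 44.5000
Q3 (75th %ile) = 82.0000
IQR = 82.0000 - 44.5000 = 37.5000

IQR = 37.5000


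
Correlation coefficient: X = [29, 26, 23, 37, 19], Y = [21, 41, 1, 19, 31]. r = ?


Mean X = 26.8000, Mean Y = 22.6000
SD X = 6.079474, SD Y = 13.350655
Cov = -7.680000
r = -7.680000/(6.079474*13.350655) = -0.0946

r = -0.0946


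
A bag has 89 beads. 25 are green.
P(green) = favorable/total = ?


P = 25/89 = 0.2809

P = 0.2809


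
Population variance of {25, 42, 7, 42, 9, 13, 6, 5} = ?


Mean = 18.6250
Squared deviations: 40.6406, 546.3906, 135.1406, 546.3906, 92.6406, 31.6406, 159.3906, 185.6406
Sum = 1737.8750
Variance = 1737.8750/8 = 217.2344

Variance = 217.2344


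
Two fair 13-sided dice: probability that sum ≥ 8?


Total outcomes = 13×13 = 169
Favorable (sum ≥ 8): 148
P = 148/169 = 0.8757

P = 0.8757


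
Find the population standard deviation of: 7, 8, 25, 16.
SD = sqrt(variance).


Mean = 14.0000
Variance = 52.5000
SD = sqrt(52.5000) = 7.2457

SD = 7.2457


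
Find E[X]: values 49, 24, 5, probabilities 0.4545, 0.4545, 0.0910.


E[X] = 49*0.4545 + 24*0.4545 + 5*0.0910
= 22.2705 + 10.9080 + 0.4550
= 33.6335

E[X] = 33.6335


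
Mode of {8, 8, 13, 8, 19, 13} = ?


Frequencies: 8:3, 13:2, 19:1
Max frequency = 3
Mode = 8

Mode = 8


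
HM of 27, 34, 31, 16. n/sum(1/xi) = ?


Sum of reciprocals = 1/27 + 1/34 + 1/31 + 1/16 = 0.161207
HM = 4/0.161207 = 24.8128

HM = 24.8128


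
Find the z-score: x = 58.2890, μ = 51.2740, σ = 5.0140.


z = (58.2890 - 51.2740)/5.0140
= 7.0150/5.0140
= 1.3991

z = 1.3991


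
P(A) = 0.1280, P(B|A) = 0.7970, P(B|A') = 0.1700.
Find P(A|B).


P(B) = P(B|A)*P(A) + P(B|A')*P(A')
= 0.7970*0.1280 + 0.1700*0.8720
= 0.102016 + 0.148240 = 0.250256
P(A|B) = 0.102016/0.250256 = 0.4076

P(A|B) = 0.4076


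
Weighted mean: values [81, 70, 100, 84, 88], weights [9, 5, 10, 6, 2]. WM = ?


Numerator = 81*9 + 70*5 + 100*10 + 84*6 + 88*2 = 2759
Denominator = 9 + 5 + 10 + 6 + 2 = 32
WM = 2759/32 = 86.2188

WM = 86.2188


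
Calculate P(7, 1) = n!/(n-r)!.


P(7,1) = 7!/6!
= 5040/720
= 7

P(7,1) = 7


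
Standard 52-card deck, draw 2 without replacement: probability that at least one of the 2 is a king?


P(at least one) = 1 - P(none)
P(none) = (48/52) × (47/51) = 0.850679
P(at least one) = 1 - 0.850679 = 0.1493

P = 0.1493


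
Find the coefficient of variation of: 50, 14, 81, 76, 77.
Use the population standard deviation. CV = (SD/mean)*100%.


Mean = 59.6000
SD = 25.3030
CV = (25.3030/59.6000)*100 = 42.4546%

CV = 42.4546%


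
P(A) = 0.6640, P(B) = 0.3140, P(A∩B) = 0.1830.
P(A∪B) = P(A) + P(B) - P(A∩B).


P(A∪B) = 0.6640 + 0.3140 - 0.1830
= 0.9780 - 0.1830
= 0.7950

P(A∪B) = 0.7950


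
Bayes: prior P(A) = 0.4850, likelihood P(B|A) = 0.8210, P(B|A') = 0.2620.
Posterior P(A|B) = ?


P(B) = P(B|A)*P(A) + P(B|A')*P(A')
= 0.8210*0.4850 + 0.2620*0.5150
= 0.398185 + 0.134930 = 0.533115
P(A|B) = 0.398185/0.533115 = 0.7469

P(A|B) = 0.7469


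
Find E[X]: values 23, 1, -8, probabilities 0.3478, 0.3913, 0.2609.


E[X] = 23*0.3478 + 1*0.3913 - 8*0.2609
= 7.9994 + 0.3913 - 2.0872
= 6.3035

E[X] = 6.3035


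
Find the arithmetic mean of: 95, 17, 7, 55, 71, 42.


Sum = 95 + 17 + 7 + 55 + 71 + 42 = 287
n = 6
Mean = 287/6 = 47.8333

Mean = 47.8333


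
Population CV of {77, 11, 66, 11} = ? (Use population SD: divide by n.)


Mean = 41.2500
SD = 30.4990
CV = (30.4990/41.2500)*100 = 73.9369%

CV = 73.9369%


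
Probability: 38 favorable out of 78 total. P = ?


P = 38/78 = 0.4872

P = 0.4872


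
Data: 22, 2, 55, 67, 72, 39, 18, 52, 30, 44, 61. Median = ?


Sorted: 2, 18, 22, 30, 39, 44, 52, 55, 61, 67, 72
n = 11 (odd)
Middle value = 44

Median = 44


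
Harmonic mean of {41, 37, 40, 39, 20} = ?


Sum of reciprocals = 1/41 + 1/37 + 1/40 + 1/39 + 1/20 = 0.152058
HM = 5/0.152058 = 32.8821

HM = 32.8821


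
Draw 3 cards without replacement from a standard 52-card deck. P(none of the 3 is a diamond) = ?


P(no diamonds) = (39/52) × (38/51) × (37/50)
= 0.4135

P = 0.4135


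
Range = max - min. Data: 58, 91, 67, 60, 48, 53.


Max = 91, Min = 48
Range = 91 - 48 = 43

Range = 43


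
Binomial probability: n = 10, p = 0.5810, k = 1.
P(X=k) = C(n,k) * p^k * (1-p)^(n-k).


C(10,1) = 10
p^1 = 0.581000
(1-p)^9 = 0.000398
P = 10 * 0.581000 * 0.000398 = 0.0023

P(X=1) = 0.0023


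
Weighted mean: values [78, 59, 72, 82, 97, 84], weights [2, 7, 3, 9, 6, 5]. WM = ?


Numerator = 78*2 + 59*7 + 72*3 + 82*9 + 97*6 + 84*5 = 2525
Denominator = 2 + 7 + 3 + 9 + 6 + 5 = 32
WM = 2525/32 = 78.9062

WM = 78.9062


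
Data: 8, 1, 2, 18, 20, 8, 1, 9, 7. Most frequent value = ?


Frequencies: 1:2, 2:1, 7:1, 8:2, 9:1, 18:1, 20:1
Max frequency = 2
Mode = 1, 8

Mode = 1, 8


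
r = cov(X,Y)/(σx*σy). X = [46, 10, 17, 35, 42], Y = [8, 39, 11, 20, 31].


Mean X = 30.0000, Mean Y = 21.8000
SD X = 14.099645, SD Y = 11.754148
Cov = -64.600000
r = -64.600000/(14.099645*11.754148) = -0.3898

r = -0.3898


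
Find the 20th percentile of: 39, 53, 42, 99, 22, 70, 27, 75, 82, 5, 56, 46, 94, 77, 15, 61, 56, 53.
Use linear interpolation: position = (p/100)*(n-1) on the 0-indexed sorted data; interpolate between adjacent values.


Sorted: 5, 15, 22, 27, 39, 42, 46, 53, 53, 56, 56, 61, 70, 75, 77, 82, 94, 99
n = 18
Index = 20/100 * 17 = 3.4000
Lower = data[3] = 27, Upper = data[4] = 39
P20 = 27 + 0.4000*(12) = 31.8000

P20 = 31.8000


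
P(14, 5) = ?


P(14,5) = 14!/9!
= 87178291200/362880
= 240240

P(14,5) = 240240


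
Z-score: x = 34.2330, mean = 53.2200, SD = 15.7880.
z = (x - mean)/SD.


z = (34.2330 - 53.2200)/15.7880
= -18.9870/15.7880
= -1.2026

z = -1.2026


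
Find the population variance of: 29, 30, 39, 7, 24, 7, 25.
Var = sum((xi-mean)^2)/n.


Mean = 23.0000
Squared deviations: 36.0000, 49.0000, 256.0000, 256.0000, 1.0000, 256.0000, 4.0000
Sum = 858.0000
Variance = 858.0000/7 = 122.5714

Variance = 122.5714


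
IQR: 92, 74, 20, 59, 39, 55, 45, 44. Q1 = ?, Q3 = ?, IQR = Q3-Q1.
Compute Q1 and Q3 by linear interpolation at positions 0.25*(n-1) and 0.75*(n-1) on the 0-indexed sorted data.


Sorted: 20, 39, 44, 45, 55, 59, 74, 92
Q1 (25th %ile) = 42.7500
Q3 (75th %ile) = 62.7500
IQR = 62.7500 - 42.7500 = 20.0000

IQR = 20.0000


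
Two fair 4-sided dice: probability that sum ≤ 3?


Total outcomes = 4×4 = 16
Favorable (sum ≤ 3): 3
P = 3/16 = 0.1875

P = 0.1875


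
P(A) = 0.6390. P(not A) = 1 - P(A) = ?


P(not A) = 1 - 0.6390 = 0.3610

P(not A) = 0.3610


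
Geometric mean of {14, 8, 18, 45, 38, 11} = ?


Product = 14 × 8 × 18 × 45 × 38 × 11 = 37920960
GM = 37920960^(1/6) = 18.3293

GM = 18.3293


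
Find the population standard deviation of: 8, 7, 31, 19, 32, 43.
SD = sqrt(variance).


Mean = 23.3333
Variance = 173.5556
SD = sqrt(173.5556) = 13.1740

SD = 13.1740


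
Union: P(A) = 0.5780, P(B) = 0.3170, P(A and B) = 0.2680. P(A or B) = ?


P(A∪B) = 0.5780 + 0.3170 - 0.2680
= 0.8950 - 0.2680
= 0.6270

P(A∪B) = 0.6270


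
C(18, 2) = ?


C(18,2) = 18!/(2! × 16!)
= 6402373705728000/(2 × 20922789888000)
= 153

C(18,2) = 153


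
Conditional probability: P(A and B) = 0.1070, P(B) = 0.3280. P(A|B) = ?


P(A|B) = 0.1070/0.3280 = 0.3262

P(A|B) = 0.3262


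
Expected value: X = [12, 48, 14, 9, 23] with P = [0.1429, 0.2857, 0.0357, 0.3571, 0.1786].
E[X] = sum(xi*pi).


E[X] = 12*0.1429 + 48*0.2857 + 14*0.0357 + 9*0.3571 + 23*0.1786
= 1.7148 + 13.7136 + 0.4998 + 3.2139 + 4.1078
= 23.2499

E[X] = 23.2499


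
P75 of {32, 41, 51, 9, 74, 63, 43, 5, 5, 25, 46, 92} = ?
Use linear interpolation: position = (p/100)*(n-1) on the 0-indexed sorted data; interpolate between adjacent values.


Sorted: 5, 5, 9, 25, 32, 41, 43, 46, 51, 63, 74, 92
n = 12
Index = 75/100 * 11 = 8.2500
Lower = data[8] = 51, Upper = data[9] = 63
P75 = 51 + 0.2500*(12) = 54.0000

P75 = 54.0000


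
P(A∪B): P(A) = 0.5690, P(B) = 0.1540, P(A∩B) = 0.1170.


P(A∪B) = 0.5690 + 0.1540 - 0.1170
= 0.7230 - 0.1170
= 0.6060

P(A∪B) = 0.6060


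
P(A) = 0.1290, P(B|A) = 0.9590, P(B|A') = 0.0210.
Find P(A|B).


P(B) = P(B|A)*P(A) + P(B|A')*P(A')
= 0.9590*0.1290 + 0.0210*0.8710
= 0.123711 + 0.018291 = 0.142002
P(A|B) = 0.123711/0.142002 = 0.8712

P(A|B) = 0.8712


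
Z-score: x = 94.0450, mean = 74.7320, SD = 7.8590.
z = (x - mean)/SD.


z = (94.0450 - 74.7320)/7.8590
= 19.3130/7.8590
= 2.4574

z = 2.4574


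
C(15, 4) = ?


C(15,4) = 15!/(4! × 11!)
= 1307674368000/(24 × 39916800)
= 1365

C(15,4) = 1365


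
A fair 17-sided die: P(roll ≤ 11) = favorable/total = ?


Favorable outcomes (roll ≤ 11): 11
Total outcomes = 17
P = 11/17 = 0.6471

P = 0.6471


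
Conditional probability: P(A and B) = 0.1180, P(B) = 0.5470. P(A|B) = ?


P(A|B) = 0.1180/0.5470 = 0.2157

P(A|B) = 0.2157


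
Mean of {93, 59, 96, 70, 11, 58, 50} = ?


Sum = 93 + 59 + 96 + 70 + 11 + 58 + 50 = 437
n = 7
Mean = 437/7 = 62.4286

Mean = 62.4286


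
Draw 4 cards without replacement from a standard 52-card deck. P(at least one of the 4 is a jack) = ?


P(at least one) = 1 - P(none)
P(none) = (48/52) × (47/51) × (46/50) × (45/49) = 0.718737
P(at least one) = 1 - 0.718737 = 0.2813

P = 0.2813


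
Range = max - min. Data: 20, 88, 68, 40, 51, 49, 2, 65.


Max = 88, Min = 2
Range = 88 - 2 = 86

Range = 86


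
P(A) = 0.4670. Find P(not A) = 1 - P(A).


P(not A) = 1 - 0.4670 = 0.5330

P(not A) = 0.5330


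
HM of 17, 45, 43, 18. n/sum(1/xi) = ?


Sum of reciprocals = 1/17 + 1/45 + 1/43 + 1/18 = 0.159857
HM = 4/0.159857 = 25.0223

HM = 25.0223


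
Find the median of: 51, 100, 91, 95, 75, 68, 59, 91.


Sorted: 51, 59, 68, 75, 91, 91, 95, 100
n = 8 (even)
Middle values: 75 and 91
Median = (75+91)/2 = 83.0000

Median = 83.0000


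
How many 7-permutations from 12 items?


P(12,7) = 12!/5!
= 479001600/120
= 3991680

P(12,7) = 3991680


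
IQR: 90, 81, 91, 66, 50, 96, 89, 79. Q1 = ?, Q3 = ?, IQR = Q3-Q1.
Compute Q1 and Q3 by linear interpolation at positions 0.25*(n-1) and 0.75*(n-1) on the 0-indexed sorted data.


Sorted: 50, 66, 79, 81, 89, 90, 91, 96
Q1 (25th %ile) = 75.7500
Q3 (75th %ile) = 90.2500
IQR = 90.2500 - 75.7500 = 14.5000

IQR = 14.5000


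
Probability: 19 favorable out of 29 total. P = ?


P = 19/29 = 0.6552

P = 0.6552


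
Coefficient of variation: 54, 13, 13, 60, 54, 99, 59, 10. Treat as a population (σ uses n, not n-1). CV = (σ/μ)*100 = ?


Mean = 45.2500
SD = 29.0936
CV = (29.0936/45.2500)*100 = 64.2952%

CV = 64.2952%


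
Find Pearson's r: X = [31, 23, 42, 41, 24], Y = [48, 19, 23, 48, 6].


Mean X = 32.2000, Mean Y = 28.8000
SD X = 8.084553, SD Y = 16.654129
Cov = 73.240000
r = 73.240000/(8.084553*16.654129) = 0.5440

r = 0.5440


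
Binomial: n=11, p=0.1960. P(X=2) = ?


C(11,2) = 55
p^2 = 0.038416
(1-p)^9 = 0.140380
P = 55 * 0.038416 * 0.140380 = 0.2966

P(X=2) = 0.2966


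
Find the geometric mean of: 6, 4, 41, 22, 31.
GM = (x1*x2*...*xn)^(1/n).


Product = 6 × 4 × 41 × 22 × 31 = 671088
GM = 671088^(1/5) = 14.6338

GM = 14.6338


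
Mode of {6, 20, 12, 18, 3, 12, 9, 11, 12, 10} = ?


Frequencies: 3:1, 6:1, 9:1, 10:1, 11:1, 12:3, 18:1, 20:1
Max frequency = 3
Mode = 12

Mode = 12


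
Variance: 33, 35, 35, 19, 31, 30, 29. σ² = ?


Mean = 30.2857
Squared deviations: 7.3673, 22.2245, 22.2245, 127.3673, 0.5102, 0.0816, 1.6531
Sum = 181.4286
Variance = 181.4286/7 = 25.9184

Variance = 25.9184


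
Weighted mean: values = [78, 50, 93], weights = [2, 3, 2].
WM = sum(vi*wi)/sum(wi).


Numerator = 78*2 + 50*3 + 93*2 = 492
Denominator = 2 + 3 + 2 = 7
WM = 492/7 = 70.2857

WM = 70.2857


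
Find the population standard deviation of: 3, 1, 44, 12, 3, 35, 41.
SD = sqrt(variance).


Mean = 19.8571
Variance = 320.6939
SD = sqrt(320.6939) = 17.9079

SD = 17.9079


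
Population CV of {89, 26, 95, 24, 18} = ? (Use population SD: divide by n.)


Mean = 50.4000
SD = 34.1210
CV = (34.1210/50.4000)*100 = 67.7003%

CV = 67.7003%


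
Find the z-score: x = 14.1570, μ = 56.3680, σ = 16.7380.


z = (14.1570 - 56.3680)/16.7380
= -42.2110/16.7380
= -2.5219

z = -2.5219


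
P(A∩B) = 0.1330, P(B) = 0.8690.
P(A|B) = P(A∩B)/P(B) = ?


P(A|B) = 0.1330/0.8690 = 0.1530

P(A|B) = 0.1530


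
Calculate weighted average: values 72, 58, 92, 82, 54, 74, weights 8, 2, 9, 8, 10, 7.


Numerator = 72*8 + 58*2 + 92*9 + 82*8 + 54*10 + 74*7 = 3234
Denominator = 8 + 2 + 9 + 8 + 10 + 7 = 44
WM = 3234/44 = 73.5000

WM = 73.5000


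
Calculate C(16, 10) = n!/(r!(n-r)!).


C(16,10) = 16!/(10! × 6!)
= 20922789888000/(3628800 × 720)
= 8008

C(16,10) = 8008


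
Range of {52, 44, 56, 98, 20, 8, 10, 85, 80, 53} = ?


Max = 98, Min = 8
Range = 98 - 8 = 90

Range = 90


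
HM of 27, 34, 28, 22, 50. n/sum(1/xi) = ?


Sum of reciprocals = 1/27 + 1/34 + 1/28 + 1/22 + 1/50 = 0.167618
HM = 5/0.167618 = 29.8298

HM = 29.8298


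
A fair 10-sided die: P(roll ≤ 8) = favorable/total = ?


Favorable outcomes (roll ≤ 8): 8
Total outcomes = 10
P = 8/10 = 0.8000

P = 0.8000


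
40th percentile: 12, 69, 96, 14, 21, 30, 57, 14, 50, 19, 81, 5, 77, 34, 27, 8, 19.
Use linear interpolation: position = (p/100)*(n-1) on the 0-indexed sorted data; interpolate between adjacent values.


Sorted: 5, 8, 12, 14, 14, 19, 19, 21, 27, 30, 34, 50, 57, 69, 77, 81, 96
n = 17
Index = 40/100 * 16 = 6.4000
Lower = data[6] = 19, Upper = data[7] = 21
P40 = 19 + 0.4000*(2) = 19.8000

P40 = 19.8000


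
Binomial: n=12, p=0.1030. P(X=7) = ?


C(12,7) = 792
p^7 = 1.229874e-07
(1-p)^5 = 0.580714
P = 792 * 1.229874e-07 * 0.580714 = 5.6565e-05

P(X=7) = 5.6565e-05


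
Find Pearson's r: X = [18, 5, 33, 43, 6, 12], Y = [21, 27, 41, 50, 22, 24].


Mean X = 19.5000, Mean Y = 30.8333
SD X = 14.056434, SD Y = 10.853827
Cov = 138.083333
r = 138.083333/(14.056434*10.853827) = 0.9051

r = 0.9051


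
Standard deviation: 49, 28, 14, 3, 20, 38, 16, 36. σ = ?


Mean = 25.5000
Variance = 198.0000
SD = sqrt(198.0000) = 14.0712

SD = 14.0712


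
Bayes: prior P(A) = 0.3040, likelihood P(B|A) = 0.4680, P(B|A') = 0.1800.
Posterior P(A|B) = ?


P(B) = P(B|A)*P(A) + P(B|A')*P(A')
= 0.4680*0.3040 + 0.1800*0.6960
= 0.142272 + 0.125280 = 0.267552
P(A|B) = 0.142272/0.267552 = 0.5318

P(A|B) = 0.5318


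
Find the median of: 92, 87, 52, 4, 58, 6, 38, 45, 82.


Sorted: 4, 6, 38, 45, 52, 58, 82, 87, 92
n = 9 (odd)
Middle value = 52

Median = 52


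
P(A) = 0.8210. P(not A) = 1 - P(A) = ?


P(not A) = 1 - 0.8210 = 0.1790

P(not A) = 0.1790


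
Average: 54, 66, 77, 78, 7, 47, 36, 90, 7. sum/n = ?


Sum = 54 + 66 + 77 + 78 + 7 + 47 + 36 + 90 + 7 = 462
n = 9
Mean = 462/9 = 51.3333

Mean = 51.3333


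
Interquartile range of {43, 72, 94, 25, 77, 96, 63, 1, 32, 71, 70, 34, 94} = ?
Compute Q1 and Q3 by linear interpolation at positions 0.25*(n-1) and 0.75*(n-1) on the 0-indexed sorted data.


Sorted: 1, 25, 32, 34, 43, 63, 70, 71, 72, 77, 94, 94, 96
Q1 (25th %ile) = 34.0000
Q3 (75th %ile) = 77.0000
IQR = 77.0000 - 34.0000 = 43.0000

IQR = 43.0000


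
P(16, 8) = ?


P(16,8) = 16!/8!
= 20922789888000/40320
= 518918400

P(16,8) = 518918400


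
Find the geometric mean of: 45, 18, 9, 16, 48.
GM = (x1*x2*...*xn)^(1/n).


Product = 45 × 18 × 9 × 16 × 48 = 5598720
GM = 5598720^(1/5) = 22.3675

GM = 22.3675


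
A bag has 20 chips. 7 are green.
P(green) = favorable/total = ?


P = 7/20 = 0.3500

P = 0.3500


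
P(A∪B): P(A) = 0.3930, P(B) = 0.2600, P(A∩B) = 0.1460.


P(A∪B) = 0.3930 + 0.2600 - 0.1460
= 0.6530 - 0.1460
= 0.5070

P(A∪B) = 0.5070


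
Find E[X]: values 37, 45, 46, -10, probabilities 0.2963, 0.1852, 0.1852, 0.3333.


E[X] = 37*0.2963 + 45*0.1852 + 46*0.1852 - 10*0.3333
= 10.9631 + 8.3340 + 8.5192 - 3.3330
= 24.4833

E[X] = 24.4833


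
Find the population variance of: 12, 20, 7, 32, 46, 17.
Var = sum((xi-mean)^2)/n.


Mean = 22.3333
Squared deviations: 106.7778, 5.4444, 235.1111, 93.4444, 560.1111, 28.4444
Sum = 1029.3333
Variance = 1029.3333/6 = 171.5556

Variance = 171.5556


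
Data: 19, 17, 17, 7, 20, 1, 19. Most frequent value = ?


Frequencies: 1:1, 7:1, 17:2, 19:2, 20:1
Max frequency = 2
Mode = 17, 19

Mode = 17, 19


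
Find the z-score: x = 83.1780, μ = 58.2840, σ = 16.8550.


z = (83.1780 - 58.2840)/16.8550
= 24.8940/16.8550
= 1.4770

z = 1.4770


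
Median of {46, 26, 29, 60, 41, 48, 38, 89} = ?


Sorted: 26, 29, 38, 41, 46, 48, 60, 89
n = 8 (even)
Middle values: 41 and 46
Median = (41+46)/2 = 43.5000

Median = 43.5000


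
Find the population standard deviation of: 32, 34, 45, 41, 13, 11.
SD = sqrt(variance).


Mean = 29.3333
Variance = 168.8889
SD = sqrt(168.8889) = 12.9957

SD = 12.9957


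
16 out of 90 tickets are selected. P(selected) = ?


P = 16/90 = 0.1778

P = 0.1778


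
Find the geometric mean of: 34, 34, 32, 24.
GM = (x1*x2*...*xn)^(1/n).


Product = 34 × 34 × 32 × 24 = 887808
GM = 887808^(1/4) = 30.6959

GM = 30.6959


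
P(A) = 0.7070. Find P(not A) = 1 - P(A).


P(not A) = 1 - 0.7070 = 0.2930

P(not A) = 0.2930


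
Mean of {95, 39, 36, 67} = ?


Sum = 95 + 39 + 36 + 67 = 237
n = 4
Mean = 237/4 = 59.2500

Mean = 59.2500


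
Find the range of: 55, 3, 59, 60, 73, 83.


Max = 83, Min = 3
Range = 83 - 3 = 80

Range = 80


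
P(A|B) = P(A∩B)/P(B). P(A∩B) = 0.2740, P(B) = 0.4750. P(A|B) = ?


P(A|B) = 0.2740/0.4750 = 0.5768

P(A|B) = 0.5768


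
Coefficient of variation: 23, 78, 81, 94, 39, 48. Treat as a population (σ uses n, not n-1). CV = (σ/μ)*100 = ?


Mean = 60.5000
SD = 25.4083
CV = (25.4083/60.5000)*100 = 41.9972%

CV = 41.9972%


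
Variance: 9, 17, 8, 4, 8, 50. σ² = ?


Mean = 16.0000
Squared deviations: 49.0000, 1.0000, 64.0000, 144.0000, 64.0000, 1156.0000
Sum = 1478.0000
Variance = 1478.0000/6 = 246.3333

Variance = 246.3333


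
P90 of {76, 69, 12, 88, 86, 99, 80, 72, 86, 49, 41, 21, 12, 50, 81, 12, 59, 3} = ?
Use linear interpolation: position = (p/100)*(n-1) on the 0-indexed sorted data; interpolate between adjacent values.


Sorted: 3, 12, 12, 12, 21, 41, 49, 50, 59, 69, 72, 76, 80, 81, 86, 86, 88, 99
n = 18
Index = 90/100 * 17 = 15.3000
Lower = data[15] = 86, Upper = data[16] = 88
P90 = 86 + 0.3000*(2) = 86.6000

P90 = 86.6000


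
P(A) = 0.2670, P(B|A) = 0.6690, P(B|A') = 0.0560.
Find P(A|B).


P(B) = P(B|A)*P(A) + P(B|A')*P(A')
= 0.6690*0.2670 + 0.0560*0.7330
= 0.178623 + 0.041048 = 0.219671
P(A|B) = 0.178623/0.219671 = 0.8131

P(A|B) = 0.8131


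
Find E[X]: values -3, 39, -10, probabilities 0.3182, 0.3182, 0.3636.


E[X] = -3*0.3182 + 39*0.3182 - 10*0.3636
= -0.9546 + 12.4098 - 3.6360
= 7.8192

E[X] = 7.8192


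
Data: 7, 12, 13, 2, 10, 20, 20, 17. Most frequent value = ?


Frequencies: 2:1, 7:1, 10:1, 12:1, 13:1, 17:1, 20:2
Max frequency = 2
Mode = 20

Mode = 20


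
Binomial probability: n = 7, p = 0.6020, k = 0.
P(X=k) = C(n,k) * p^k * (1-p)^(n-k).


C(7,0) = 1
p^0 = 1.000000
(1-p)^7 = 0.001582
P = 1 * 1.000000 * 0.001582 = 0.0016

P(X=0) = 0.0016


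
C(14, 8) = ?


C(14,8) = 14!/(8! × 6!)
= 87178291200/(40320 × 720)
= 3003

C(14,8) = 3003


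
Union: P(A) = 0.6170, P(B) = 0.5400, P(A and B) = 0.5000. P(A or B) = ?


P(A∪B) = 0.6170 + 0.5400 - 0.5000
= 1.1570 - 0.5000
= 0.6570

P(A∪B) = 0.6570


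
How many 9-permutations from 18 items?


P(18,9) = 18!/9!
= 6402373705728000/362880
= 17643225600

P(18,9) = 17643225600


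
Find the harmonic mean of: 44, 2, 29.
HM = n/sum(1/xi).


Sum of reciprocals = 1/44 + 1/2 + 1/29 = 0.557210
HM = 3/0.557210 = 5.3840

HM = 5.3840


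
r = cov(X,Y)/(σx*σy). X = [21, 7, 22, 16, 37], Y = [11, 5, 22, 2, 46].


Mean X = 20.6000, Mean Y = 17.2000
SD X = 9.769340, SD Y = 15.942396
Cov = 142.480000
r = 142.480000/(9.769340*15.942396) = 0.9148

r = 0.9148


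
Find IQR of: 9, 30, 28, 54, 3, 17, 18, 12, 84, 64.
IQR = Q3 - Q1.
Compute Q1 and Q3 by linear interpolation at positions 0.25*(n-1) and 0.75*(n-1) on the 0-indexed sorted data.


Sorted: 3, 9, 12, 17, 18, 28, 30, 54, 64, 84
Q1 (25th %ile) = 13.2500
Q3 (75th %ile) = 48.0000
IQR = 48.0000 - 13.2500 = 34.7500

IQR = 34.7500


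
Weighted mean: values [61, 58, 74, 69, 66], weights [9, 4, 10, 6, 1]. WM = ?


Numerator = 61*9 + 58*4 + 74*10 + 69*6 + 66*1 = 2001
Denominator = 9 + 4 + 10 + 6 + 1 = 30
WM = 2001/30 = 66.7000

WM = 66.7000


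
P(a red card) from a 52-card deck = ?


26 red cards in 52 cards
P = 26/52 = 0.5000

P = 0.5000


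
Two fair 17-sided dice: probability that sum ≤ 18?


Total outcomes = 17×17 = 289
Favorable (sum ≤ 18): 153
P = 153/289 = 0.5294

P = 0.5294


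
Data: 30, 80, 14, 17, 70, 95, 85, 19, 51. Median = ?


Sorted: 14, 17, 19, 30, 51, 70, 80, 85, 95
n = 9 (odd)
Middle value = 51

Median = 51


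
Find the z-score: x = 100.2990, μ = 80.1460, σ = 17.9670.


z = (100.2990 - 80.1460)/17.9670
= 20.1530/17.9670
= 1.1217

z = 1.1217


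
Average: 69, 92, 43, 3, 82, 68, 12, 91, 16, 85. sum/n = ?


Sum = 69 + 92 + 43 + 3 + 82 + 68 + 12 + 91 + 16 + 85 = 561
n = 10
Mean = 561/10 = 56.1000

Mean = 56.1000


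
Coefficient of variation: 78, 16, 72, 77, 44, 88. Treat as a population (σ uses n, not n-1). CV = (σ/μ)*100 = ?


Mean = 62.5000
SD = 24.8177
CV = (24.8177/62.5000)*100 = 39.7083%

CV = 39.7083%


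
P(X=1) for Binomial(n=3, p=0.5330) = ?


C(3,1) = 3
p^1 = 0.533000
(1-p)^2 = 0.218089
P = 3 * 0.533000 * 0.218089 = 0.3487

P(X=1) = 0.3487


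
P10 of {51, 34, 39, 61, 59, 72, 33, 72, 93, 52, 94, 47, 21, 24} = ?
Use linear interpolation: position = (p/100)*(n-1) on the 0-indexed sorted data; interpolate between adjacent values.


Sorted: 21, 24, 33, 34, 39, 47, 51, 52, 59, 61, 72, 72, 93, 94
n = 14
Index = 10/100 * 13 = 1.3000
Lower = data[1] = 24, Upper = data[2] = 33
P10 = 24 + 0.3000*(9) = 26.7000

P10 = 26.7000


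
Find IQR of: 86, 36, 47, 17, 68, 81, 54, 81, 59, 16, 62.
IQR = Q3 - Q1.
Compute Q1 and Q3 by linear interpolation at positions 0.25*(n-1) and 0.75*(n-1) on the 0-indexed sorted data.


Sorted: 16, 17, 36, 47, 54, 59, 62, 68, 81, 81, 86
Q1 (25th %ile) = 41.5000
Q3 (75th %ile) = 74.5000
IQR = 74.5000 - 41.5000 = 33.0000

IQR = 33.0000


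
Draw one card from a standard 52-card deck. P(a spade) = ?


13 spades in 52 cards
P = 13/52 = 0.2500

P = 0.2500


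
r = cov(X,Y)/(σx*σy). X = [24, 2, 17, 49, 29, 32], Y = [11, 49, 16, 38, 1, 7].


Mean X = 25.5000, Mean Y = 20.3333
SD X = 14.338177, SD Y = 17.278760
Cov = -60.333333
r = -60.333333/(14.338177*17.278760) = -0.2435

r = -0.2435


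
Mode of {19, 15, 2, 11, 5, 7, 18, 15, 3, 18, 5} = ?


Frequencies: 2:1, 3:1, 5:2, 7:1, 11:1, 15:2, 18:2, 19:1
Max frequency = 2
Mode = 5, 15, 18

Mode = 5, 15, 18


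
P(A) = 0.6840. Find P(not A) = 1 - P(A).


P(not A) = 1 - 0.6840 = 0.3160

P(not A) = 0.3160


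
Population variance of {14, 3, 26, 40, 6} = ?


Mean = 17.8000
Squared deviations: 14.4400, 219.0400, 67.2400, 492.8400, 139.2400
Sum = 932.8000
Variance = 932.8000/5 = 186.5600

Variance = 186.5600


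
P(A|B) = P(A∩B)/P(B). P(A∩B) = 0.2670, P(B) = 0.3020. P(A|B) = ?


P(A|B) = 0.2670/0.3020 = 0.8841

P(A|B) = 0.8841


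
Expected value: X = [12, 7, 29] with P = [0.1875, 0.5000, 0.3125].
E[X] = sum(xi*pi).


E[X] = 12*0.1875 + 7*0.5000 + 29*0.3125
= 2.2500 + 3.5000 + 9.0625
= 14.8125

E[X] = 14.8125


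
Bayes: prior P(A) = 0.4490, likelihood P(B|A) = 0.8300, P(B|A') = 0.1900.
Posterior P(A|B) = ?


P(B) = P(B|A)*P(A) + P(B|A')*P(A')
= 0.8300*0.4490 + 0.1900*0.5510
= 0.372670 + 0.104690 = 0.477360
P(A|B) = 0.372670/0.477360 = 0.7807

P(A|B) = 0.7807


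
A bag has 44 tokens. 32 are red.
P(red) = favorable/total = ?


P = 32/44 = 0.7273

P = 0.7273


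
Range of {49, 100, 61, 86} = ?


Max = 100, Min = 49
Range = 100 - 49 = 51

Range = 51


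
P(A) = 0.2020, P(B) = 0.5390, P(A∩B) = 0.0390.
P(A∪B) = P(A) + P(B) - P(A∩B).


P(A∪B) = 0.2020 + 0.5390 - 0.0390
= 0.7410 - 0.0390
= 0.7020

P(A∪B) = 0.7020


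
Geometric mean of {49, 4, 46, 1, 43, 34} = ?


Product = 49 × 4 × 46 × 1 × 43 × 34 = 13181392
GM = 13181392^(1/6) = 15.3695

GM = 15.3695


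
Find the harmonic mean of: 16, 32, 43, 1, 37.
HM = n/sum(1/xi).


Sum of reciprocals = 1/16 + 1/32 + 1/43 + 1/1 + 1/37 = 1.144033
HM = 5/1.144033 = 4.3705

HM = 4.3705


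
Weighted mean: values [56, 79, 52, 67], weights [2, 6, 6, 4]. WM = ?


Numerator = 56*2 + 79*6 + 52*6 + 67*4 = 1166
Denominator = 2 + 6 + 6 + 4 = 18
WM = 1166/18 = 64.7778

WM = 64.7778


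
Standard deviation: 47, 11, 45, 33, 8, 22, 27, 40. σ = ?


Mean = 29.1250
Variance = 191.8594
SD = sqrt(191.8594) = 13.8513

SD = 13.8513


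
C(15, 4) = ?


C(15,4) = 15!/(4! × 11!)
= 1307674368000/(24 × 39916800)
= 1365

C(15,4) = 1365


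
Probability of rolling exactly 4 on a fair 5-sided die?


Favorable outcomes (roll = 4): 1
Total outcomes = 5
P = 1/5 = 0.2000

P = 0.2000


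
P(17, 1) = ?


P(17,1) = 17!/16!
= 355687428096000/20922789888000
= 17

P(17,1) = 17


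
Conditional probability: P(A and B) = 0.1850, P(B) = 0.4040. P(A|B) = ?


P(A|B) = 0.1850/0.4040 = 0.4579

P(A|B) = 0.4579


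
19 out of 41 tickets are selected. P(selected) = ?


P = 19/41 = 0.4634

P = 0.4634


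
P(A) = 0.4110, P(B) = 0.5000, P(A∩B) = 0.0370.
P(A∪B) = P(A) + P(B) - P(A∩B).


P(A∪B) = 0.4110 + 0.5000 - 0.0370
= 0.9110 - 0.0370
= 0.8740

P(A∪B) = 0.8740


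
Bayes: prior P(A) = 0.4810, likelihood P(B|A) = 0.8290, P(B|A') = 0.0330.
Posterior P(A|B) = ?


P(B) = P(B|A)*P(A) + P(B|A')*P(A')
= 0.8290*0.4810 + 0.0330*0.5190
= 0.398749 + 0.017127 = 0.415876
P(A|B) = 0.398749/0.415876 = 0.9588

P(A|B) = 0.9588


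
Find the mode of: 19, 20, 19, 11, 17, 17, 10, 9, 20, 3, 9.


Frequencies: 3:1, 9:2, 10:1, 11:1, 17:2, 19:2, 20:2
Max frequency = 2
Mode = 9, 17, 19, 20

Mode = 9, 17, 19, 20


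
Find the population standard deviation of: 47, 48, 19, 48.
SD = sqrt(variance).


Mean = 40.5000
Variance = 154.2500
SD = sqrt(154.2500) = 12.4197

SD = 12.4197


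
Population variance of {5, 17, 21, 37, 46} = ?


Mean = 25.2000
Squared deviations: 408.0400, 67.2400, 17.6400, 139.2400, 432.6400
Sum = 1064.8000
Variance = 1064.8000/5 = 212.9600

Variance = 212.9600


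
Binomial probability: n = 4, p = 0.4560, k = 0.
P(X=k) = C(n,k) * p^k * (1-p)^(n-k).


C(4,0) = 1
p^0 = 1.000000
(1-p)^4 = 0.087578
P = 1 * 1.000000 * 0.087578 = 0.0876

P(X=0) = 0.0876


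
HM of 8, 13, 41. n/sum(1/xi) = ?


Sum of reciprocals = 1/8 + 1/13 + 1/41 = 0.226313
HM = 3/0.226313 = 13.2560

HM = 13.2560


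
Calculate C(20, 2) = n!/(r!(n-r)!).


C(20,2) = 20!/(2! × 18!)
= 2432902008176640000/(2 × 6402373705728000)
= 190

C(20,2) = 190


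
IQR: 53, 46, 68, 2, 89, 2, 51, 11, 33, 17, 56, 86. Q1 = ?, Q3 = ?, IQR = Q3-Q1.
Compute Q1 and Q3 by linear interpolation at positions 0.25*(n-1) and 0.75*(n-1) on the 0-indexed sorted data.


Sorted: 2, 2, 11, 17, 33, 46, 51, 53, 56, 68, 86, 89
Q1 (25th %ile) = 15.5000
Q3 (75th %ile) = 59.0000
IQR = 59.0000 - 15.5000 = 43.5000

IQR = 43.5000


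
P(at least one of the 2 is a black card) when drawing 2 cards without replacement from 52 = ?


P(at least one) = 1 - P(none)
P(none) = (26/52) × (25/51) = 0.245098
P(at least one) = 1 - 0.245098 = 0.7549

P = 0.7549


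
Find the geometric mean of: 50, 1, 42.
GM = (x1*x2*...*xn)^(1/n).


Product = 50 × 1 × 42 = 2100
GM = 2100^(1/3) = 12.8058

GM = 12.8058


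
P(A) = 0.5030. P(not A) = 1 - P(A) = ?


P(not A) = 1 - 0.5030 = 0.4970

P(not A) = 0.4970


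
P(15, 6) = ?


P(15,6) = 15!/9!
= 1307674368000/362880
= 3603600

P(15,6) = 3603600


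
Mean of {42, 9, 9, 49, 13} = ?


Sum = 42 + 9 + 9 + 49 + 13 = 122
n = 5
Mean = 122/5 = 24.4000

Mean = 24.4000


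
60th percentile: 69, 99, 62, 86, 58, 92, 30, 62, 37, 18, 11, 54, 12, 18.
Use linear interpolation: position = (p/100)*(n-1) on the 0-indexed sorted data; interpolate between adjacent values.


Sorted: 11, 12, 18, 18, 30, 37, 54, 58, 62, 62, 69, 86, 92, 99
n = 14
Index = 60/100 * 13 = 7.8000
Lower = data[7] = 58, Upper = data[8] = 62
P60 = 58 + 0.8000*(4) = 61.2000

P60 = 61.2000


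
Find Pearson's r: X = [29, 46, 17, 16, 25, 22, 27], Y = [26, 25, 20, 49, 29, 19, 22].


Mean X = 26.0000, Mean Y = 27.1429
SD X = 9.319718, SD Y = 9.493284
Cov = -25.000000
r = -25.000000/(9.319718*9.493284) = -0.2826

r = -0.2826


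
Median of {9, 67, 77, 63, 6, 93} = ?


Sorted: 6, 9, 63, 67, 77, 93
n = 6 (even)
Middle values: 63 and 67
Median = (63+67)/2 = 65.0000

Median = 65.0000


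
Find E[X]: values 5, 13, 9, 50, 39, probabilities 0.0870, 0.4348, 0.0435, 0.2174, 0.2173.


E[X] = 5*0.0870 + 13*0.4348 + 9*0.0435 + 50*0.2174 + 39*0.2173
= 0.4350 + 5.6524 + 0.3915 + 10.8700 + 8.4747
= 25.8236

E[X] = 25.8236


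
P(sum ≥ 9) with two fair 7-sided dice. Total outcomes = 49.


Total outcomes = 7×7 = 49
Favorable (sum ≥ 9): 21
P = 21/49 = 0.4286

P = 0.4286


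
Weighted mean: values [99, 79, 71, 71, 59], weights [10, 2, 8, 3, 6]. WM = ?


Numerator = 99*10 + 79*2 + 71*8 + 71*3 + 59*6 = 2283
Denominator = 10 + 2 + 8 + 3 + 6 = 29
WM = 2283/29 = 78.7241

WM = 78.7241


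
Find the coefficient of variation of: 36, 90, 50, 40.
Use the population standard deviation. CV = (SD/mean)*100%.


Mean = 54.0000
SD = 21.4009
CV = (21.4009/54.0000)*100 = 39.6314%

CV = 39.6314%


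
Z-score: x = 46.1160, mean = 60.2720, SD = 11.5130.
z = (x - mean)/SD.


z = (46.1160 - 60.2720)/11.5130
= -14.1560/11.5130
= -1.2296

z = -1.2296


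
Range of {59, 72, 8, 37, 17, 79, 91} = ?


Max = 91, Min = 8
Range = 91 - 8 = 83

Range = 83


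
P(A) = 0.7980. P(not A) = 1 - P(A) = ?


P(not A) = 1 - 0.7980 = 0.2020

P(not A) = 0.2020


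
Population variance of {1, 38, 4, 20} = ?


Mean = 15.7500
Squared deviations: 217.5625, 495.0625, 138.0625, 18.0625
Sum = 868.7500
Variance = 868.7500/4 = 217.1875

Variance = 217.1875


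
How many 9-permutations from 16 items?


P(16,9) = 16!/7!
= 20922789888000/5040
= 4151347200

P(16,9) = 4151347200


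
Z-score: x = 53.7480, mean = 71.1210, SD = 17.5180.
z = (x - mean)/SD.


z = (53.7480 - 71.1210)/17.5180
= -17.3730/17.5180
= -0.9917

z = -0.9917


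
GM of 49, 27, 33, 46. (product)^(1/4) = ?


Product = 49 × 27 × 33 × 46 = 2008314
GM = 2008314^(1/4) = 37.6451

GM = 37.6451


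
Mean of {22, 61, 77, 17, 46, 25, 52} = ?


Sum = 22 + 61 + 77 + 17 + 46 + 25 + 52 = 300
n = 7
Mean = 300/7 = 42.8571

Mean = 42.8571


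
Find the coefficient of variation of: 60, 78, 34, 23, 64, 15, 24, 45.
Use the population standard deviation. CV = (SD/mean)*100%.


Mean = 42.8750
SD = 21.1686
CV = (21.1686/42.8750)*100 = 49.3728%

CV = 49.3728%


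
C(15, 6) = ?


C(15,6) = 15!/(6! × 9!)
= 1307674368000/(720 × 362880)
= 5005

C(15,6) = 5005


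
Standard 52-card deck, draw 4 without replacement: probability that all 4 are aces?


P(all aces) = (4/52) × (3/51) × (2/50) × (1/49)
= 3.6938e-06

P = 3.6938e-06


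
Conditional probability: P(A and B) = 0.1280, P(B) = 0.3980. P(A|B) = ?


P(A|B) = 0.1280/0.3980 = 0.3216

P(A|B) = 0.3216


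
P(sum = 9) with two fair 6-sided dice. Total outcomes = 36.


Total outcomes = 6×6 = 36
Favorable (sum = 9): 4
P = 4/36 = 0.1111

P = 0.1111


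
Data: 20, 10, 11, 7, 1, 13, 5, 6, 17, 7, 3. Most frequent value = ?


Frequencies: 1:1, 3:1, 5:1, 6:1, 7:2, 10:1, 11:1, 13:1, 17:1, 20:1
Max frequency = 2
Mode = 7

Mode = 7


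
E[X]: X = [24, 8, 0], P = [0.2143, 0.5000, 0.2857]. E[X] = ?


E[X] = 24*0.2143 + 8*0.5000 + 0*0.2857
= 5.1432 + 4.0000 + 0
= 9.1432

E[X] = 9.1432


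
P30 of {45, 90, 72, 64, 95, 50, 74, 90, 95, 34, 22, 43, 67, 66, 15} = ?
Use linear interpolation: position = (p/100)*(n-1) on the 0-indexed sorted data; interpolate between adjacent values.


Sorted: 15, 22, 34, 43, 45, 50, 64, 66, 67, 72, 74, 90, 90, 95, 95
n = 15
Index = 30/100 * 14 = 4.2000
Lower = data[4] = 45, Upper = data[5] = 50
P30 = 45 + 0.2000*(5) = 46.0000

P30 = 46.0000


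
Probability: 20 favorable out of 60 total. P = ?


P = 20/60 = 0.3333

P = 0.3333


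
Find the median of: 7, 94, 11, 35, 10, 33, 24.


Sorted: 7, 10, 11, 24, 33, 35, 94
n = 7 (odd)
Middle value = 24

Median = 24


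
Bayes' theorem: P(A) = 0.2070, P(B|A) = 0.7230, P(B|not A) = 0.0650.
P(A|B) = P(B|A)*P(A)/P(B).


P(B) = P(B|A)*P(A) + P(B|A')*P(A')
= 0.7230*0.2070 + 0.0650*0.7930
= 0.149661 + 0.051545 = 0.201206
P(A|B) = 0.149661/0.201206 = 0.7438

P(A|B) = 0.7438


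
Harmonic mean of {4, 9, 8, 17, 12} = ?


Sum of reciprocals = 1/4 + 1/9 + 1/8 + 1/17 + 1/12 = 0.628268
HM = 5/0.628268 = 7.9584

HM = 7.9584


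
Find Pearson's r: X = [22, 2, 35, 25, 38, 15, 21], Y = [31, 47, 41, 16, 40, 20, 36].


Mean X = 22.5714, Mean Y = 33.0000
SD X = 11.223154, SD Y = 10.555973
Cov = -3.857143
r = -3.857143/(11.223154*10.555973) = -0.0326

r = -0.0326


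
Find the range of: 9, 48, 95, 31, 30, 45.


Max = 95, Min = 9
Range = 95 - 9 = 86

Range = 86


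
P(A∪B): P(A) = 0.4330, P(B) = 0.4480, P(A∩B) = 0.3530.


P(A∪B) = 0.4330 + 0.4480 - 0.3530
= 0.8810 - 0.3530
= 0.5280

P(A∪B) = 0.5280


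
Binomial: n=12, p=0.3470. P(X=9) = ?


C(12,9) = 220
p^9 = 7.293992e-05
(1-p)^3 = 0.278445
P = 220 * 7.293992e-05 * 0.278445 = 0.0045

P(X=9) = 0.0045


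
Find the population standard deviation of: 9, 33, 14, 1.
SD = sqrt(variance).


Mean = 14.2500
Variance = 138.6875
SD = sqrt(138.6875) = 11.7766

SD = 11.7766


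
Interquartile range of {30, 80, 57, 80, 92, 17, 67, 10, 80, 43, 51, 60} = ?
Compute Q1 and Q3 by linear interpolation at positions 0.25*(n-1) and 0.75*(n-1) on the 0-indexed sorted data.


Sorted: 10, 17, 30, 43, 51, 57, 60, 67, 80, 80, 80, 92
Q1 (25th %ile) = 39.7500
Q3 (75th %ile) = 80.0000
IQR = 80.0000 - 39.7500 = 40.2500

IQR = 40.2500


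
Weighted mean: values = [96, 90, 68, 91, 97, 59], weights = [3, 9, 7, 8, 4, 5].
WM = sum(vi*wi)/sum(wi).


Numerator = 96*3 + 90*9 + 68*7 + 91*8 + 97*4 + 59*5 = 2985
Denominator = 3 + 9 + 7 + 8 + 4 + 5 = 36
WM = 2985/36 = 82.9167

WM = 82.9167


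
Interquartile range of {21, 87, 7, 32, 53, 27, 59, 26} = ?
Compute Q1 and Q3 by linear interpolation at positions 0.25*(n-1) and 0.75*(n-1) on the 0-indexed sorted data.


Sorted: 7, 21, 26, 27, 32, 53, 59, 87
Q1 (25th %ile) = 24.7500
Q3 (75th %ile) = 54.5000
IQR = 54.5000 - 24.7500 = 29.7500

IQR = 29.7500


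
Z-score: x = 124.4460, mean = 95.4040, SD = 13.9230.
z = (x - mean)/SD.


z = (124.4460 - 95.4040)/13.9230
= 29.0420/13.9230
= 2.0859

z = 2.0859


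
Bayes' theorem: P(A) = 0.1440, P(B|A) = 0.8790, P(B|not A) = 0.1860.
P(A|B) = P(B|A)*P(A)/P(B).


P(B) = P(B|A)*P(A) + P(B|A')*P(A')
= 0.8790*0.1440 + 0.1860*0.8560
= 0.126576 + 0.159216 = 0.285792
P(A|B) = 0.126576/0.285792 = 0.4429

P(A|B) = 0.4429


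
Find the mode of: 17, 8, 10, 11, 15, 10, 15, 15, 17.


Frequencies: 8:1, 10:2, 11:1, 15:3, 17:2
Max frequency = 3
Mode = 15

Mode = 15


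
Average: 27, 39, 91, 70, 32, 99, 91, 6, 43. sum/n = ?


Sum = 27 + 39 + 91 + 70 + 32 + 99 + 91 + 6 + 43 = 498
n = 9
Mean = 498/9 = 55.3333

Mean = 55.3333


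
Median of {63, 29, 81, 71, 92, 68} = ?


Sorted: 29, 63, 68, 71, 81, 92
n = 6 (even)
Middle values: 68 and 71
Median = (68+71)/2 = 69.5000

Median = 69.5000


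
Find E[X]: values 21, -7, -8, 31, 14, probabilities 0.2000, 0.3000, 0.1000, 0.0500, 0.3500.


E[X] = 21*0.2000 - 7*0.3000 - 8*0.1000 + 31*0.0500 + 14*0.3500
= 4.2000 - 2.1000 - 0.8000 + 1.5500 + 4.9000
= 7.7500

E[X] = 7.7500


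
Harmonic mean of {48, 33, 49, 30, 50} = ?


Sum of reciprocals = 1/48 + 1/33 + 1/49 + 1/30 + 1/50 = 0.124878
HM = 5/0.124878 = 40.0391

HM = 40.0391


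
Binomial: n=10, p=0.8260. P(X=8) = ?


C(10,8) = 45
p^8 = 0.216691
(1-p)^2 = 0.030276
P = 45 * 0.216691 * 0.030276 = 0.2952

P(X=8) = 0.2952


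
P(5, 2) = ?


P(5,2) = 5!/3!
= 120/6
= 20

P(5,2) = 20


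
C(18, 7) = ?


C(18,7) = 18!/(7! × 11!)
= 6402373705728000/(5040 × 39916800)
= 31824

C(18,7) = 31824


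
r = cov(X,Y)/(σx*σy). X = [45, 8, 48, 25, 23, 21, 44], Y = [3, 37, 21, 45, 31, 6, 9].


Mean X = 30.5714, Mean Y = 21.7143
SD X = 14.049475, SD Y = 15.219483
Cov = -121.122449
r = -121.122449/(14.049475*15.219483) = -0.5665

r = -0.5665


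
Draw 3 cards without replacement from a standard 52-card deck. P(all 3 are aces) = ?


P(all aces) = (4/52) × (3/51) × (2/50)
= 0.0002

P = 0.0002


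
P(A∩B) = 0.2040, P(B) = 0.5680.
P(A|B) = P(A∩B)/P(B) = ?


P(A|B) = 0.2040/0.5680 = 0.3592

P(A|B) = 0.3592


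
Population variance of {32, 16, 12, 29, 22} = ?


Mean = 22.2000
Squared deviations: 96.0400, 38.4400, 104.0400, 46.2400, 0.0400
Sum = 284.8000
Variance = 284.8000/5 = 56.9600

Variance = 56.9600


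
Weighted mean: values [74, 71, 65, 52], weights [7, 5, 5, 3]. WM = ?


Numerator = 74*7 + 71*5 + 65*5 + 52*3 = 1354
Denominator = 7 + 5 + 5 + 3 = 20
WM = 1354/20 = 67.7000

WM = 67.7000


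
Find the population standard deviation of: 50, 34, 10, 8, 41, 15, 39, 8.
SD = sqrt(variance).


Mean = 25.6250
Variance = 257.2344
SD = sqrt(257.2344) = 16.0385

SD = 16.0385


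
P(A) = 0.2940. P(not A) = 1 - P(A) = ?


P(not A) = 1 - 0.2940 = 0.7060

P(not A) = 0.7060


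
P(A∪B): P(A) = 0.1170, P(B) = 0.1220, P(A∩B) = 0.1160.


P(A∪B) = 0.1170 + 0.1220 - 0.1160
= 0.2390 - 0.1160
= 0.1230

P(A∪B) = 0.1230
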